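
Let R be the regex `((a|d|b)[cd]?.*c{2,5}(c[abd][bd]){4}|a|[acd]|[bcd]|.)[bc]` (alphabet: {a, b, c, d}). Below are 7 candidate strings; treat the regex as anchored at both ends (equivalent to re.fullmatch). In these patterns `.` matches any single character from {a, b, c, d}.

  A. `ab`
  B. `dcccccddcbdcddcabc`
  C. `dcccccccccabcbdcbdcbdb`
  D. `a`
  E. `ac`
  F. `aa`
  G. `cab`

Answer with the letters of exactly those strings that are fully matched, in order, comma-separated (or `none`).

A → match
B → match
C → match
D → no match
E → match
F → no match
G → no match

A, B, C, E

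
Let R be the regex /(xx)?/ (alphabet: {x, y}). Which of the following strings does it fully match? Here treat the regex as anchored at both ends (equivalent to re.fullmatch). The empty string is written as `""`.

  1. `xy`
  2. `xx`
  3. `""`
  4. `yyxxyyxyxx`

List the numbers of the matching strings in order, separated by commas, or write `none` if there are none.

2, 3

1 → no match
2 → match
3 → match
4 → no match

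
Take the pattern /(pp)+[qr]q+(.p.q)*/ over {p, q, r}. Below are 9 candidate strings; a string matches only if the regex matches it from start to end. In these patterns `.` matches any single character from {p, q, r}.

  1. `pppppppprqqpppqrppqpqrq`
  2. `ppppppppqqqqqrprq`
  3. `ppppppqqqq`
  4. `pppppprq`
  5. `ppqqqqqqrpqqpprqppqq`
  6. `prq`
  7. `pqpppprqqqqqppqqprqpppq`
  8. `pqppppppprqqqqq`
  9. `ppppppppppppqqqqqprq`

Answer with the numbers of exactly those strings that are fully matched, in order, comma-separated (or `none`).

1 → no match
2 → match
3. `ppppppqqqq` → match
4. `pppppprq` → match
5 → match
6. `prq` → no match — must start with `pp`
7 → no match — must start with `pp`
8 → no match — must start with `pp`
9 → match

2, 3, 4, 5, 9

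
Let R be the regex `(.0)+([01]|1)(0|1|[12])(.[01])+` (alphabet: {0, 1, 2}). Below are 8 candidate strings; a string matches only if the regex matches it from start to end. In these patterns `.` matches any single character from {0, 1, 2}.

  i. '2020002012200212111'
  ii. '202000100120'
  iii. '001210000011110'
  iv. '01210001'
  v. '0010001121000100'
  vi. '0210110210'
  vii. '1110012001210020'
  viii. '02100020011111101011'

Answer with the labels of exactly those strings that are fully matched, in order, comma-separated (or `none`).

ii, v

i → no match
ii → match
iii → no match
iv → no match
v → match
vi → no match
vii → no match
viii → no match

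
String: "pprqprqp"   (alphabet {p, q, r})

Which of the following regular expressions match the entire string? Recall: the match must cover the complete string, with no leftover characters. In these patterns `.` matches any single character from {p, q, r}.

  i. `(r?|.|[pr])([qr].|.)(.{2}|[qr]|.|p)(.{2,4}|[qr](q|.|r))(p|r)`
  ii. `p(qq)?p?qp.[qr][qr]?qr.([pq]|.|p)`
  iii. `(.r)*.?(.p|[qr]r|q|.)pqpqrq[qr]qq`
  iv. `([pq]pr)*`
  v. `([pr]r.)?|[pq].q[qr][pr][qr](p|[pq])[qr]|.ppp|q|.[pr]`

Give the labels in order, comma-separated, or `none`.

i

i → match
ii → no match
iii → no match — must end with "qq"
iv → no match
v → no match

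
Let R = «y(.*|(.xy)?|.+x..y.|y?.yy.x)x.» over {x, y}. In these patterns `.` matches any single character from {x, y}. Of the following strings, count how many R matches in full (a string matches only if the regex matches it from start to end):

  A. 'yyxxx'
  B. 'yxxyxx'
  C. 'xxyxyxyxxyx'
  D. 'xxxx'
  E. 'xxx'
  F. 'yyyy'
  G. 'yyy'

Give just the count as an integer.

2

A → match
B → match
C → no match — must start with 'y'
D → no match — must start with 'y'
E → no match — must start with 'y'
F → no match
G → no match
Total matched: 2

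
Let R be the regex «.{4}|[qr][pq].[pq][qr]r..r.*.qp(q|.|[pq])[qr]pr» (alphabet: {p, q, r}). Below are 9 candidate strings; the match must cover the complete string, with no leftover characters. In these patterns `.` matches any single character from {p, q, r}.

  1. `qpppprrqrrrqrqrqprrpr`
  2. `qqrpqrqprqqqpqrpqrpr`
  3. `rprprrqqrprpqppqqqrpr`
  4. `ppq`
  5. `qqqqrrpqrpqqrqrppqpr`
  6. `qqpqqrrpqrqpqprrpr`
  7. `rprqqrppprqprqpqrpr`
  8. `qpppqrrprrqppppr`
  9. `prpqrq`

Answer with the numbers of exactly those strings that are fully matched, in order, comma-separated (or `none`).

1 → no match
2 → no match
3 → no match
4 → no match
5 → no match
6 → no match
7 → no match
8 → no match
9 → no match

none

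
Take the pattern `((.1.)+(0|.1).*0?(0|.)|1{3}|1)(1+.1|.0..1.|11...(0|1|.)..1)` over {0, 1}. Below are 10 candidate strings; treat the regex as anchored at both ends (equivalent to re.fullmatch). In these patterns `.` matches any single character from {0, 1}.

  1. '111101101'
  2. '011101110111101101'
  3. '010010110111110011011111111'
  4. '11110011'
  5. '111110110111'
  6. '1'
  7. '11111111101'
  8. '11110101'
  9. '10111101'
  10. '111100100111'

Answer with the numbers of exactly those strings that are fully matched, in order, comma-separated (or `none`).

1. '111101101' → no match
2 → no match
3 → match
4. '11110011' → no match
5. '111110110111' → match
6. '1' → no match
7. '11111111101' → match
8. '11110101' → no match
9. '10111101' → no match
10. '111100100111' → no match

3, 5, 7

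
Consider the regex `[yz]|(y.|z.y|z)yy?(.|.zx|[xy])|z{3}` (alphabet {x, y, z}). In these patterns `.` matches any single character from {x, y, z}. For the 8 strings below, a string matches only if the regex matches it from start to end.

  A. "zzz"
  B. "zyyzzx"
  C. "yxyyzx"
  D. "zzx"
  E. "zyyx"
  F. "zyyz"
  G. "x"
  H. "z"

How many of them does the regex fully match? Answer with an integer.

A → match
B → match
C → match
D → no match
E → match
F → match
G → no match
H → match
Total matched: 6

6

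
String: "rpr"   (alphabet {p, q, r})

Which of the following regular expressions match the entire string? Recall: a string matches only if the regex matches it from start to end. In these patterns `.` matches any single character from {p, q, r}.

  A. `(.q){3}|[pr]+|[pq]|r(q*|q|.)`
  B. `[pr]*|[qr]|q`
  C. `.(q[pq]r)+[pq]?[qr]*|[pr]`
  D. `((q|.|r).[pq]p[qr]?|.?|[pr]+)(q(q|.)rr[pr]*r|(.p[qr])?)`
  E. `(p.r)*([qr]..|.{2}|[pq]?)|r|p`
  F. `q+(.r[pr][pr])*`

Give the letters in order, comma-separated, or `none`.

A → match
B → match
C → no match
D → match
E → match
F → no match — must start with "q"

A, B, D, E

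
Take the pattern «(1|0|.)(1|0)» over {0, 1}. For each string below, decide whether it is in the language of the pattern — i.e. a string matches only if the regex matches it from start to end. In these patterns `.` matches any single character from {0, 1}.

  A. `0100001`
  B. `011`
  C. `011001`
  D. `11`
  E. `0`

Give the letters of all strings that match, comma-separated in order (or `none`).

D

A → no match
B → no match
C → no match
D → match
E → no match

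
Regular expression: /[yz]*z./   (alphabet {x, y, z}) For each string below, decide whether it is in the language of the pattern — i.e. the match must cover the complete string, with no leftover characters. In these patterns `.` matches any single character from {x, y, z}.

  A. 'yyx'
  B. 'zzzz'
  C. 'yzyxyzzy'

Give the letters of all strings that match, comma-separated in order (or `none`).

A. 'yyx' → no match
B. 'zzzz' → match
C. 'yzyxyzzy' → no match

B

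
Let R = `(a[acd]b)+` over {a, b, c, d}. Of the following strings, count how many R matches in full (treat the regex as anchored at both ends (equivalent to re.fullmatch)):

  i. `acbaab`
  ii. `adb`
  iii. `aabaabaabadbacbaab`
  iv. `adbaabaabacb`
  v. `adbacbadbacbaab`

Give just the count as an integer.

i → match
ii → match
iii → match
iv → match
v → match
Total matched: 5

5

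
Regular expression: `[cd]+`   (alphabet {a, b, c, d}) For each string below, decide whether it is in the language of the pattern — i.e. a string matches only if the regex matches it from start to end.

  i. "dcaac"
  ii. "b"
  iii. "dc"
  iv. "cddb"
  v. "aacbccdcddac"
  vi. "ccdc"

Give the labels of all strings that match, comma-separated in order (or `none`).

i. "dcaac" → no match
ii. "b" → no match
iii. "dc" → match
iv. "cddb" → no match
v. "aacbccdcddac" → no match
vi. "ccdc" → match

iii, vi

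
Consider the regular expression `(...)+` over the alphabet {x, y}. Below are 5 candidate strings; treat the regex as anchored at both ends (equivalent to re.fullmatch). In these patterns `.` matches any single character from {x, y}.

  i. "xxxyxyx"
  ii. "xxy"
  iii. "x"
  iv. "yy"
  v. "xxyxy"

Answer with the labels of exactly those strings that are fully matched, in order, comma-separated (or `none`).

i → no match
ii → match
iii → no match
iv → no match
v → no match

ii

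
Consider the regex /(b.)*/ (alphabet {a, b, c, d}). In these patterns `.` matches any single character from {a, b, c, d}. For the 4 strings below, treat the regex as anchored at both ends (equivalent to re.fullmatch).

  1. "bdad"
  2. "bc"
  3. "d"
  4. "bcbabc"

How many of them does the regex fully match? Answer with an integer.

1. "bdad" → no match
2. "bc" → match
3. "d" → no match
4. "bcbabc" → match
Total matched: 2

2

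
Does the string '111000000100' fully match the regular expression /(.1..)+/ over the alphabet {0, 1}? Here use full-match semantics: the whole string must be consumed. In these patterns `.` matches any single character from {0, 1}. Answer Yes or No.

No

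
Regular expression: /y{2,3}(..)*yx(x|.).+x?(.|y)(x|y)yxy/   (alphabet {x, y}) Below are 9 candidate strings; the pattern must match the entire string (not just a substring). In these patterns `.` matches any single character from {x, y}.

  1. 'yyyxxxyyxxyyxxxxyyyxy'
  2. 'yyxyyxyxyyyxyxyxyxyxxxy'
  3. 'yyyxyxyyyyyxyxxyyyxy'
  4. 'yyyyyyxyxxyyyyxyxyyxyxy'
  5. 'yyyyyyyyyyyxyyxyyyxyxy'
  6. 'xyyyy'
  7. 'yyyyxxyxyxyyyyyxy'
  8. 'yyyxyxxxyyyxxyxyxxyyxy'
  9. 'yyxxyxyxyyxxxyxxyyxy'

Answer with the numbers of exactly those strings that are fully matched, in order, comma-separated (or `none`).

1, 3, 4, 5, 7, 8, 9

1 → match
2 → no match — must end with 'yxy'
3 → match
4 → match
5 → match
6 → no match — must start with 'y'
7 → match
8 → match
9 → match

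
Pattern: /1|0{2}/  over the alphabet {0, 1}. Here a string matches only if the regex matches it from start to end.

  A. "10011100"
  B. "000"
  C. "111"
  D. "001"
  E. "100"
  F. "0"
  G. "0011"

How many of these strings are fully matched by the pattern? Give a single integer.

A → no match
B → no match
C → no match
D → no match
E → no match
F → no match
G → no match
Total matched: 0

0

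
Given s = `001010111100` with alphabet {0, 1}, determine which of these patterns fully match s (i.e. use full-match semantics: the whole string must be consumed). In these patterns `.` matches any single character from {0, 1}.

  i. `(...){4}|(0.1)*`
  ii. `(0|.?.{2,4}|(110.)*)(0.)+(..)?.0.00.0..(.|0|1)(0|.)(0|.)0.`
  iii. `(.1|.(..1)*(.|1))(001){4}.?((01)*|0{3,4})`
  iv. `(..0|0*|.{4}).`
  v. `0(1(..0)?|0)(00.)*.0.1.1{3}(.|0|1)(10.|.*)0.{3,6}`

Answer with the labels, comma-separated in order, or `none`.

i → match
ii → no match
iii → no match
iv → no match
v → no match

i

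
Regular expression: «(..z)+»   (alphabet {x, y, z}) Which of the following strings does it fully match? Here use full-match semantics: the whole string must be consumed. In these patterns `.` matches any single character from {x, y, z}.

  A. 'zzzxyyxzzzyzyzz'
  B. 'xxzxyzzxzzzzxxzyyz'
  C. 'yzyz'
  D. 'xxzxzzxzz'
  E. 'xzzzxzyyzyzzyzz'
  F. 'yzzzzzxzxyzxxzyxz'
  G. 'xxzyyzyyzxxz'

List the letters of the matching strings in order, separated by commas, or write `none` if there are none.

A → no match
B → match
C. 'yzyz' → no match
D. 'xxzxzzxzz' → match
E → match
F → no match
G. 'xxzyyzyyzxxz' → match

B, D, E, G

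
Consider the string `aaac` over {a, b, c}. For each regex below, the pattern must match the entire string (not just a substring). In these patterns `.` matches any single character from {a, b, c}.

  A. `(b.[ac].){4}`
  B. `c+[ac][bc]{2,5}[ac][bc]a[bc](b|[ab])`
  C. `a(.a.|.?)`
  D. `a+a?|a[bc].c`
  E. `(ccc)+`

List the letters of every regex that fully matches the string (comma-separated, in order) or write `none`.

C

A → no match — must start with `b`
B → no match — must start with `c`
C → match
D → no match
E → no match — must start with `ccc`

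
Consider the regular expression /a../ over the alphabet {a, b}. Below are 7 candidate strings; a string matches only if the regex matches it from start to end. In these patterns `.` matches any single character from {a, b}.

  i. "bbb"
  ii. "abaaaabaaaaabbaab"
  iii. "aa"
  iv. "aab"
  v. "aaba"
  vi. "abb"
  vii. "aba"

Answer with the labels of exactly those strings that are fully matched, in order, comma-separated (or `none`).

iv, vi, vii

i. "bbb" → no match — must start with "a"
ii → no match
iii. "aa" → no match
iv. "aab" → match
v. "aaba" → no match
vi. "abb" → match
vii. "aba" → match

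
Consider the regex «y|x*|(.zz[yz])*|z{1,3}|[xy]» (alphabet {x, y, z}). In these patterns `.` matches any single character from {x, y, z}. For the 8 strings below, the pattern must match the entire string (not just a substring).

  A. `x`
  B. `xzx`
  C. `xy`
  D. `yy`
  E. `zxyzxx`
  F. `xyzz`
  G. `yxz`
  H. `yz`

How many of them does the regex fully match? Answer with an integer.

A. `x` → match
B. `xzx` → no match
C. `xy` → no match
D. `yy` → no match
E. `zxyzxx` → no match
F. `xyzz` → no match
G. `yxz` → no match
H. `yz` → no match
Total matched: 1

1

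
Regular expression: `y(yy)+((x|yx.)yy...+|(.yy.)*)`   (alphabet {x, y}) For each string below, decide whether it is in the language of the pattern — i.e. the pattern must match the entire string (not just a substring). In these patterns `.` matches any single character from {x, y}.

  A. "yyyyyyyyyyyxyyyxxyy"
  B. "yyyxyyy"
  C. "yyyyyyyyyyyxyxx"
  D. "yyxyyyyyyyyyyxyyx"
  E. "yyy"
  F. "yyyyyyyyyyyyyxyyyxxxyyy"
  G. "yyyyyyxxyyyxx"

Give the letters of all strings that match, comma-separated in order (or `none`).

A, B, E, F, G

A → match
B. "yyyxyyy" → match
C → no match
D → no match — must start with "yyy"
E. "yyy" → match
F → match
G → match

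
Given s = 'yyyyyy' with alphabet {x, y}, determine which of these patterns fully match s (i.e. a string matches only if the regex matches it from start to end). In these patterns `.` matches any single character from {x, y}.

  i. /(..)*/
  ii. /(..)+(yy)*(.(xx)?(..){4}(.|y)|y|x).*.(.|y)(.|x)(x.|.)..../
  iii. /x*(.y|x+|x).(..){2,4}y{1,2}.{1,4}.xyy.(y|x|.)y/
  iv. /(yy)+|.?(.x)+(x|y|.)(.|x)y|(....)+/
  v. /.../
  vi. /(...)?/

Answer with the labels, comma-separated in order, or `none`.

i, iv

i → match
ii → no match
iii → no match
iv → match
v → no match
vi → no match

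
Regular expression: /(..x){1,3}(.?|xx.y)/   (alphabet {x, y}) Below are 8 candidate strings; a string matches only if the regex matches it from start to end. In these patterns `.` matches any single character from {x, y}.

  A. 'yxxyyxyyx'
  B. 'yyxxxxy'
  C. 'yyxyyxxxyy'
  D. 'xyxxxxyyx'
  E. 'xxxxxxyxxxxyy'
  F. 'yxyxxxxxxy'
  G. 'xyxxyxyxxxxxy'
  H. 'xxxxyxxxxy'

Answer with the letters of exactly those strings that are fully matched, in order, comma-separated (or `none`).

A → match
B → match
C → match
D → match
E → match
F → no match
G → match
H → match

A, B, C, D, E, G, H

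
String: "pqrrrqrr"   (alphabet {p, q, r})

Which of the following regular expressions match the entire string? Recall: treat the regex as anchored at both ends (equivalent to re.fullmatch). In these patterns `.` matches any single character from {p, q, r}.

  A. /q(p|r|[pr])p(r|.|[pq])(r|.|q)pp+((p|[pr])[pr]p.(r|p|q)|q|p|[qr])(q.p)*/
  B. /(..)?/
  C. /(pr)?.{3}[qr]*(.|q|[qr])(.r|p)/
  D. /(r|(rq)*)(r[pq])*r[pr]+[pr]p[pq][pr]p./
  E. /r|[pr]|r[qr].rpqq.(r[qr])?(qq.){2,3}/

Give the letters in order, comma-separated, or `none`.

A → no match — must start with "q"
B → no match
C → match
D → no match
E → no match

C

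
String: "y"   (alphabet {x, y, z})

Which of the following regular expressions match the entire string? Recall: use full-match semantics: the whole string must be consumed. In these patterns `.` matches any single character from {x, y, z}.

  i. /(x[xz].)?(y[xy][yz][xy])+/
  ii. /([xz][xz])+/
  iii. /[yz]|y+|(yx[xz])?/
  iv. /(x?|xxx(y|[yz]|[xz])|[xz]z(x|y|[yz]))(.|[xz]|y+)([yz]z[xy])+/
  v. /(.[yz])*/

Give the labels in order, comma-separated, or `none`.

i → no match
ii → no match
iii → match
iv → no match
v → no match

iii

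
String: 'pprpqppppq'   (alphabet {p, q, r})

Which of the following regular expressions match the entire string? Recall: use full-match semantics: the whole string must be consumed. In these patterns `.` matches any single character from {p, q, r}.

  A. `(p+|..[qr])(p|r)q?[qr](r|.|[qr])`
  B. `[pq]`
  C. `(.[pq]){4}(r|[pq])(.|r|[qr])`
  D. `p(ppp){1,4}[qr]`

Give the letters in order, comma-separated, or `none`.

A → no match
B → no match
C → match
D → no match — must start with 'pppp'

C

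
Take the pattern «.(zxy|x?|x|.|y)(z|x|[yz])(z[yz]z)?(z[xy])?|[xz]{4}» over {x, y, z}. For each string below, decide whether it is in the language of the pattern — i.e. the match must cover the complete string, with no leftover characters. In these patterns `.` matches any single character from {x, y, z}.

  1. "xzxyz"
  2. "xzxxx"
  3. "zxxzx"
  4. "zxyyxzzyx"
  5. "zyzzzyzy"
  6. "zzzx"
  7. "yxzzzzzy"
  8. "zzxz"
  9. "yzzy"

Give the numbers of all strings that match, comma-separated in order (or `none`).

1 → match
2 → no match
3 → match
4 → no match
5 → no match
6 → match
7 → match
8 → match
9 → match

1, 3, 6, 7, 8, 9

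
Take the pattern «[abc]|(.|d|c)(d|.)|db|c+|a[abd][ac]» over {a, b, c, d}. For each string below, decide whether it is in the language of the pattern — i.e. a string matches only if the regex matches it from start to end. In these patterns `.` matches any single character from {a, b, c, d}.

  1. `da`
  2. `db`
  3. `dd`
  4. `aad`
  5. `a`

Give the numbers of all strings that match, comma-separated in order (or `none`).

1, 2, 3, 5

1. `da` → match
2. `db` → match
3. `dd` → match
4. `aad` → no match
5. `a` → match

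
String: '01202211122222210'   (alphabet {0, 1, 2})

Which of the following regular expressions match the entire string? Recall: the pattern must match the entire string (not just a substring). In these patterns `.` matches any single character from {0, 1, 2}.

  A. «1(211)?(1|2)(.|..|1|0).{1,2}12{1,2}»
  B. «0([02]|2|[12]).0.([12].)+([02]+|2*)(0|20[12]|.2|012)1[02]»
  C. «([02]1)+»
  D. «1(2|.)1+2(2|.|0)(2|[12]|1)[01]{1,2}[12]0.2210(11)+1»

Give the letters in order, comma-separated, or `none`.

B

A → no match — must start with '1'
B → match
C → no match — must end with '1'
D → no match — must start with '1'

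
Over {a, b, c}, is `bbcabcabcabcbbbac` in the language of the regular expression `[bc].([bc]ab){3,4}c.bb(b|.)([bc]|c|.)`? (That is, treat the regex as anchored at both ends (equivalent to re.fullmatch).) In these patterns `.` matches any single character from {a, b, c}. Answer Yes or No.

Yes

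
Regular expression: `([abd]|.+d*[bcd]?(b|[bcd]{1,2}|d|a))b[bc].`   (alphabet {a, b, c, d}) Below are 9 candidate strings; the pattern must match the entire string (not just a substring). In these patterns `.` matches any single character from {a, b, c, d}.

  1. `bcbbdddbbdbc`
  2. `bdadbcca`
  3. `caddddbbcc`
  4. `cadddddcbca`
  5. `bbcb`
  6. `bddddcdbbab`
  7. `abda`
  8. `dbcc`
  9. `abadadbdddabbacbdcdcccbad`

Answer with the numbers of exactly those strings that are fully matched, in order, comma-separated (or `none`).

1 → no match
2 → no match
3 → match
4 → match
5 → match
6 → no match
7 → no match
8 → match
9 → no match

3, 4, 5, 8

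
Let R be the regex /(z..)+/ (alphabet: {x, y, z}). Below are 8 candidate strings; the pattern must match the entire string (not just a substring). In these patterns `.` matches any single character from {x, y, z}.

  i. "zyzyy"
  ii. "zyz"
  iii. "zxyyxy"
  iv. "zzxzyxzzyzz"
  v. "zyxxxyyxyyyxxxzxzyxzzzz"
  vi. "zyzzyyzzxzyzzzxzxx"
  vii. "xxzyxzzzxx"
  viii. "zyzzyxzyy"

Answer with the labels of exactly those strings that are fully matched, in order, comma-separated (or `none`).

i → no match
ii → match
iii → no match
iv → no match
v → no match
vi → match
vii → no match — must start with "z"
viii → match

ii, vi, viii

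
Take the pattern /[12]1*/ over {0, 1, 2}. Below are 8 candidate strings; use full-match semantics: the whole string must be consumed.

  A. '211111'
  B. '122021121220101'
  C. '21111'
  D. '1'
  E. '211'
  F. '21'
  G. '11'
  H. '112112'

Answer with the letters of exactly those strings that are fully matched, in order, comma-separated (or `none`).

A → match
B → no match
C → match
D → match
E → match
F → match
G → match
H → no match

A, C, D, E, F, G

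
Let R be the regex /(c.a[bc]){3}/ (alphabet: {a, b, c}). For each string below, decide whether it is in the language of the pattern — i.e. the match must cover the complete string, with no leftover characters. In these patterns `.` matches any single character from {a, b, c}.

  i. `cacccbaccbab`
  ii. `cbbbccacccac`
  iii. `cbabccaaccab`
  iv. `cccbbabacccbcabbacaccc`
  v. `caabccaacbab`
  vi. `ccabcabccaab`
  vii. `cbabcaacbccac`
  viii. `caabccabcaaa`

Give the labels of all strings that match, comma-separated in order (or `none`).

none

i. `cacccbaccbab` → no match
ii. `cbbbccacccac` → no match
iii. `cbabccaaccab` → no match
iv → no match
v. `caabccaacbab` → no match
vi. `ccabcabccaab` → no match
vii → no match
viii. `caabccabcaaa` → no match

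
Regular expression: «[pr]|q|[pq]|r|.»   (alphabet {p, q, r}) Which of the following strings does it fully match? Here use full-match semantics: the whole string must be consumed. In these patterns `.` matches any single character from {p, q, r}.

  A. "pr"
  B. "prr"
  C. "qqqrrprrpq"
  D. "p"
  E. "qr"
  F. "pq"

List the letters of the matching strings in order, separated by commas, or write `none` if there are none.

A → no match
B → no match
C → no match
D → match
E → no match
F → no match

D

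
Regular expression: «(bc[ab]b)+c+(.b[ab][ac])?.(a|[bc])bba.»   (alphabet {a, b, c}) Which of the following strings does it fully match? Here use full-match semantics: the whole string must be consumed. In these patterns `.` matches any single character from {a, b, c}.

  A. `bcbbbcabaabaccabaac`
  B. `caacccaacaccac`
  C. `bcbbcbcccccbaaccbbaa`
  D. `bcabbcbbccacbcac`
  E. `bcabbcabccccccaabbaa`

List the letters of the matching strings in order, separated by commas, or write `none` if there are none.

E

A → no match
B → no match — must start with `bc`
C → no match
D → no match
E → match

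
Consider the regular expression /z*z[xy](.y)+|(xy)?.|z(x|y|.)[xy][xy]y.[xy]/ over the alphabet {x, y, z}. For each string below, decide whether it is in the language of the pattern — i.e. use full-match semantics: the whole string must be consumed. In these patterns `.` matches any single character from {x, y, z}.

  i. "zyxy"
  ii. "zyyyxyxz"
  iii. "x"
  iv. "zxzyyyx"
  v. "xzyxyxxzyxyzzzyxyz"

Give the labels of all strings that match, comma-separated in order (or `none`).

i, iii

i → match
ii → no match
iii → match
iv → no match
v → no match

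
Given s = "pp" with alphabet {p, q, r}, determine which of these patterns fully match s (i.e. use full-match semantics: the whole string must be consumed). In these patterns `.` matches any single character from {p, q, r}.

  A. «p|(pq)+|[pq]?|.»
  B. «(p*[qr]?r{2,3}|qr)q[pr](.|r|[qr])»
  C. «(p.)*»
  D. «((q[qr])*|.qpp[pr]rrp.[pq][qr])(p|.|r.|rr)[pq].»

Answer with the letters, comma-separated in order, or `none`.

C

A → no match
B → no match
C → match
D → no match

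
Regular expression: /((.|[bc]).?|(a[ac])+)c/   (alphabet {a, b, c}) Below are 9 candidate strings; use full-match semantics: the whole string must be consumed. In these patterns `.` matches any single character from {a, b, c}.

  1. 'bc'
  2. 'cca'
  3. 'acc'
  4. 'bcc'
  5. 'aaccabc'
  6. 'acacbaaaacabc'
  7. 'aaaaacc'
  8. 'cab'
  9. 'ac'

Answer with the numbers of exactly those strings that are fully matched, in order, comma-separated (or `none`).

1 → match
2 → no match — must end with 'c'
3 → match
4 → match
5 → no match
6 → no match
7 → match
8 → no match — must end with 'c'
9 → match

1, 3, 4, 7, 9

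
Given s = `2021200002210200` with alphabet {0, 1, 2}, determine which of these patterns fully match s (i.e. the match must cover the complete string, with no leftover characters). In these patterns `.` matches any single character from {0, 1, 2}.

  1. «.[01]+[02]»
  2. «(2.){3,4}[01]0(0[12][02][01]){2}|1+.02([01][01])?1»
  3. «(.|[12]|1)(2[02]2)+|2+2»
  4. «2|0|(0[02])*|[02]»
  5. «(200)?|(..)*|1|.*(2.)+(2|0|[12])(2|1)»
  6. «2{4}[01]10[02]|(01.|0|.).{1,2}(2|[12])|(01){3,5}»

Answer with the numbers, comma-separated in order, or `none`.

2, 5

1 → no match
2 → match
3 → no match
4 → no match
5 → match
6 → no match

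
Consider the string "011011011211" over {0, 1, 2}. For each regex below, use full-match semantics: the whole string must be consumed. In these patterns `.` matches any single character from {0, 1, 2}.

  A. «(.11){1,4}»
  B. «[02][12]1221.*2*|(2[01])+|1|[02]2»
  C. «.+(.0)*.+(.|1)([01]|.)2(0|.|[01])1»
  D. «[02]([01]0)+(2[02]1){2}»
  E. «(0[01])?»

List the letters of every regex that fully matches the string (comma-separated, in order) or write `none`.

A, C

A → match
B → no match
C → match
D → no match
E → no match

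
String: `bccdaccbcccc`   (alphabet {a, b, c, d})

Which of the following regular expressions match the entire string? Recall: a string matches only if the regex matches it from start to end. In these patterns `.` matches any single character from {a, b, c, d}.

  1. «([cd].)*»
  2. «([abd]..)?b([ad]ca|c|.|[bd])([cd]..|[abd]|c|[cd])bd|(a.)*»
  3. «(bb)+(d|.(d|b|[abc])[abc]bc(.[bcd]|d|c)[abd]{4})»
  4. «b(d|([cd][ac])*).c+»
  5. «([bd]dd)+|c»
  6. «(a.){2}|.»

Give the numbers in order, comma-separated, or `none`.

4

1 → no match
2 → no match
3 → no match — must start with `bb`
4 → match
5 → no match
6 → no match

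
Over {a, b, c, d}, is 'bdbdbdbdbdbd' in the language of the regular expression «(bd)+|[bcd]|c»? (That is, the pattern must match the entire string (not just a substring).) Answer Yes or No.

Yes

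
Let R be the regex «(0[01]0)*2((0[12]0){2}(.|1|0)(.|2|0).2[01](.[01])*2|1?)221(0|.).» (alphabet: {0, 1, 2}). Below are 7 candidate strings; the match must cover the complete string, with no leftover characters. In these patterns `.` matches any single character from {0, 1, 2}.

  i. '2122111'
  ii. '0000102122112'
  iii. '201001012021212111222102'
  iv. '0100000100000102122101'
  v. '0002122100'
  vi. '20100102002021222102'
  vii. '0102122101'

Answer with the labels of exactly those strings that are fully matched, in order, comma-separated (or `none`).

i → match
ii → match
iii → match
iv → match
v → match
vi → match
vii → match

i, ii, iii, iv, v, vi, vii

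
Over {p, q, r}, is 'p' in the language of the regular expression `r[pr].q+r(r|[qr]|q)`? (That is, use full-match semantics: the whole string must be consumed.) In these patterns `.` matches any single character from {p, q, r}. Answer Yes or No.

Every match must start with 'r', but 'p' does not.

No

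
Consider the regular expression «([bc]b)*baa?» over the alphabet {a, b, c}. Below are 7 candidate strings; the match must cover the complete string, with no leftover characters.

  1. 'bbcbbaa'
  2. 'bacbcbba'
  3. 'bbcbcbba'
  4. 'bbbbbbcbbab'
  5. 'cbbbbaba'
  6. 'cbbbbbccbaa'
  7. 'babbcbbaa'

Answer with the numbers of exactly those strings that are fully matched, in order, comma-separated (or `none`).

1, 3

1 → match
2 → no match
3 → match
4 → no match
5 → no match
6 → no match
7 → no match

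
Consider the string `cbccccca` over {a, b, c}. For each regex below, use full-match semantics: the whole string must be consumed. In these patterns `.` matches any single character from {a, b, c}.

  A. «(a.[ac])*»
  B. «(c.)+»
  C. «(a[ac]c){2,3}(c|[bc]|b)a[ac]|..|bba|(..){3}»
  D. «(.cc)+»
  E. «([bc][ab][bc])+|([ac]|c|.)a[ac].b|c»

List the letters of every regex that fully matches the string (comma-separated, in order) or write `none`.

A → no match
B → match
C → no match
D → no match — must end with `cc`
E → no match

B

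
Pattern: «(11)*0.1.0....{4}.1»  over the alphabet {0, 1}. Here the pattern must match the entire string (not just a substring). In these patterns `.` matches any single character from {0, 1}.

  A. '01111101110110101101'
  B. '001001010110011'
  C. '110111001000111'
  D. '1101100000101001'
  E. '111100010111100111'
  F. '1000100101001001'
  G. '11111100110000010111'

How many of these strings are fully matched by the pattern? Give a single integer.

2

A → no match
B → no match
C → no match
D → match
E → no match
F → no match
G → match
Total matched: 2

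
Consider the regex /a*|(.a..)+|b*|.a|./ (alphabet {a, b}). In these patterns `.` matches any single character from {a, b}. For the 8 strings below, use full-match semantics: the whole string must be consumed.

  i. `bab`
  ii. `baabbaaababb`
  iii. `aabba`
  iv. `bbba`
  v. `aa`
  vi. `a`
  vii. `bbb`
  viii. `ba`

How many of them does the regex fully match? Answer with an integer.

i → no match
ii → match
iii → no match
iv → no match
v → match
vi → match
vii → match
viii → match
Total matched: 5

5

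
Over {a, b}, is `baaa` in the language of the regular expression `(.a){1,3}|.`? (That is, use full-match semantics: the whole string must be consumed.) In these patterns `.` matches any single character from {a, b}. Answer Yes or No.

Yes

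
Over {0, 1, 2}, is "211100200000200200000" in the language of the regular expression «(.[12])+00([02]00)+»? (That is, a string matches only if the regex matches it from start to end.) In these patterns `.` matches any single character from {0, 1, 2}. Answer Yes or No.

Yes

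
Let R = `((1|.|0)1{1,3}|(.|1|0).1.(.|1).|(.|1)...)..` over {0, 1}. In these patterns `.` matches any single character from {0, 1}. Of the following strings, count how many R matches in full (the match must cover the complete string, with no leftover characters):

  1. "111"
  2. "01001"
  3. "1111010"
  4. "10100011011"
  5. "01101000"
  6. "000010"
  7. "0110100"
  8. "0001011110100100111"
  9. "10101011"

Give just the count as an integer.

3

1 → no match
2 → no match
3 → no match
4 → no match
5 → match
6 → match
7 → no match
8 → no match
9 → match
Total matched: 3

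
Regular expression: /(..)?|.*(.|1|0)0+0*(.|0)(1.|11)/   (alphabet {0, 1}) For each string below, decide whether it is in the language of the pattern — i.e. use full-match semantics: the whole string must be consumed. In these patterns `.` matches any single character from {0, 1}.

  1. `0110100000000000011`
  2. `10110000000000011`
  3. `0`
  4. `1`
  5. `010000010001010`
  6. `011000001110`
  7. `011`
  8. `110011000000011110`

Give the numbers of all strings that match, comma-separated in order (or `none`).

1 → match
2 → match
3 → no match
4 → no match
5 → no match
6 → no match
7 → no match
8 → no match

1, 2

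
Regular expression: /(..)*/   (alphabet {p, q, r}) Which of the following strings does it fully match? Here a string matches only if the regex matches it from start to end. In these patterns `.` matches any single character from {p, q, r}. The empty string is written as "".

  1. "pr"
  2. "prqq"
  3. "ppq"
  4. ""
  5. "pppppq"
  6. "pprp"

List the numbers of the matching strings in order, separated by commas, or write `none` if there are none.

1, 2, 4, 5, 6

1. "pr" → match
2. "prqq" → match
3. "ppq" → no match
4. "" → match
5. "pppppq" → match
6. "pprp" → match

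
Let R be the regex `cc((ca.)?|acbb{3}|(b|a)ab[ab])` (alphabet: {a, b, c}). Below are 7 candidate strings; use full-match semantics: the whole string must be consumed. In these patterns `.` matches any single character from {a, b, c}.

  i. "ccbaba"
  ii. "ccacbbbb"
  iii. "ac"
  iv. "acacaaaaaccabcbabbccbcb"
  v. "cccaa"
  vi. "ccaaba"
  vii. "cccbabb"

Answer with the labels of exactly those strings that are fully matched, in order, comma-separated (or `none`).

i → match
ii → match
iii → no match — must start with "cc"
iv → no match — must start with "cc"
v → match
vi → match
vii → no match

i, ii, v, vi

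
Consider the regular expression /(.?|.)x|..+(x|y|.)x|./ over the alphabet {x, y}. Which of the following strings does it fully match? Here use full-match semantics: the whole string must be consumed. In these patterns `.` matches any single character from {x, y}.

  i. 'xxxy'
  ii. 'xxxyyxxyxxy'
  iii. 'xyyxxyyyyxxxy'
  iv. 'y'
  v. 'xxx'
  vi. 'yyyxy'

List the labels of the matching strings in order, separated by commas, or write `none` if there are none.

iv

i. 'xxxy' → no match
ii. 'xxxyyxxyxxy' → no match
iii → no match
iv. 'y' → match
v. 'xxx' → no match
vi. 'yyyxy' → no match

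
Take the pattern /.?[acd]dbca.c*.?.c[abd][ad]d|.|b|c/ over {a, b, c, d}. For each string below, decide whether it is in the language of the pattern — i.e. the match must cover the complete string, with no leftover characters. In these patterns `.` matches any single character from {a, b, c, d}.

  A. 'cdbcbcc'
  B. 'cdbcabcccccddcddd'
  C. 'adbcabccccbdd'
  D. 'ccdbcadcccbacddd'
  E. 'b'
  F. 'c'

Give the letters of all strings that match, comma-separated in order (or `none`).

A → no match
B → match
C → match
D → match
E → match
F → match

B, C, D, E, F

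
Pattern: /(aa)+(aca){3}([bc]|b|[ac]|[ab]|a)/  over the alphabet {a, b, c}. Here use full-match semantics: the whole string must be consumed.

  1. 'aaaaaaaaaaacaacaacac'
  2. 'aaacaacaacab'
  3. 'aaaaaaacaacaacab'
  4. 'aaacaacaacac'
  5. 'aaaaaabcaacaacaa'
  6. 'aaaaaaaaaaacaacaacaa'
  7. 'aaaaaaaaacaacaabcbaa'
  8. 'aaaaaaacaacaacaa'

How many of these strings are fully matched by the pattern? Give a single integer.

1 → match
2 → match
3 → match
4 → match
5 → no match
6 → match
7 → no match
8 → match
Total matched: 6

6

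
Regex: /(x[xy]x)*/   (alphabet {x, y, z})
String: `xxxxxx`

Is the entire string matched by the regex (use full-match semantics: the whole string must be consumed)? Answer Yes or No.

Yes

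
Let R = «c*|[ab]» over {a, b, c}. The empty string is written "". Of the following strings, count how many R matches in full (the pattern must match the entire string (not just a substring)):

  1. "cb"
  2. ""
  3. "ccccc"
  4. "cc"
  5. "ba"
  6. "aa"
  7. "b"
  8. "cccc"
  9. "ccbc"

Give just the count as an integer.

5

1. "cb" → no match
2. "" → match
3. "ccccc" → match
4. "cc" → match
5. "ba" → no match
6. "aa" → no match
7. "b" → match
8. "cccc" → match
9. "ccbc" → no match
Total matched: 5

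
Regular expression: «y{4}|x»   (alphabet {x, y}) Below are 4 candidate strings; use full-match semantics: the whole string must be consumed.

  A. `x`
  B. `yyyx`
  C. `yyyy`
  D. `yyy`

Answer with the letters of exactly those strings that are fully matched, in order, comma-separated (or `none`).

A, C

A. `x` → match
B. `yyyx` → no match
C. `yyyy` → match
D. `yyy` → no match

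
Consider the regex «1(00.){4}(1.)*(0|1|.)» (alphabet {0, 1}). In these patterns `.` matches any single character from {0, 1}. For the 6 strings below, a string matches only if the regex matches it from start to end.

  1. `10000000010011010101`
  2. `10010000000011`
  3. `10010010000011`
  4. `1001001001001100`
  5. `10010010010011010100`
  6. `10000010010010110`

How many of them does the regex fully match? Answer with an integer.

5

1 → match
2 → match
3 → match
4 → match
5 → match
6 → no match
Total matched: 5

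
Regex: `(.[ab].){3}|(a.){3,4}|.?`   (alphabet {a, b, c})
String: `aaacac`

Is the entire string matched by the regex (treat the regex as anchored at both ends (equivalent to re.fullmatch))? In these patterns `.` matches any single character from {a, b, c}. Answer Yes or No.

Yes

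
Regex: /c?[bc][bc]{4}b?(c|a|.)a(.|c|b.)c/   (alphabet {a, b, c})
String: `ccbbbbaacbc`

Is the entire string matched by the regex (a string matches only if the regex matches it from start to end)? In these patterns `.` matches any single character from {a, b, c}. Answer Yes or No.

No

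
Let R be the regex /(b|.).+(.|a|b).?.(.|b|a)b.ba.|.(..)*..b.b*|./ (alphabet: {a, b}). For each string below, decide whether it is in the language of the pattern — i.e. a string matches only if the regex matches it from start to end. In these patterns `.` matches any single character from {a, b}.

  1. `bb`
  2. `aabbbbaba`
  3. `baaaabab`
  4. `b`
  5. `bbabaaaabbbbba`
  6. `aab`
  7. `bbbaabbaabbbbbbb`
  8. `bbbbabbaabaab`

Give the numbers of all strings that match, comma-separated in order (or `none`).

2, 3, 4, 7

1. `bb` → no match
2. `aabbbbaba` → match
3. `baaaabab` → match
4. `b` → match
5 → no match
6. `aab` → no match
7 → match
8 → no match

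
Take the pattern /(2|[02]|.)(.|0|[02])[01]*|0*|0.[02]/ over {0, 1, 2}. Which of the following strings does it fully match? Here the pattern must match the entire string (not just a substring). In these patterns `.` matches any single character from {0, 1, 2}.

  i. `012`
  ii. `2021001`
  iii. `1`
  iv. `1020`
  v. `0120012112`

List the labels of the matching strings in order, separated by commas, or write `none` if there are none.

i → match
ii → no match
iii → no match
iv → no match
v → no match

i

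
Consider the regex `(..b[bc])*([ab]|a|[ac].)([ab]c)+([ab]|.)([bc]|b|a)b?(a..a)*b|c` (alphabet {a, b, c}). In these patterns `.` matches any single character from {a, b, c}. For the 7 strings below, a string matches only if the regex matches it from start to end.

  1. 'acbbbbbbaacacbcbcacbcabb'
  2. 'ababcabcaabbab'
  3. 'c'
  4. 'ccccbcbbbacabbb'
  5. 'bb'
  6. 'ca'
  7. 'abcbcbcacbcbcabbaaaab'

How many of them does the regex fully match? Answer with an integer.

3

1 → match
2 → no match
3 → match
4 → no match
5 → no match
6 → no match
7 → match
Total matched: 3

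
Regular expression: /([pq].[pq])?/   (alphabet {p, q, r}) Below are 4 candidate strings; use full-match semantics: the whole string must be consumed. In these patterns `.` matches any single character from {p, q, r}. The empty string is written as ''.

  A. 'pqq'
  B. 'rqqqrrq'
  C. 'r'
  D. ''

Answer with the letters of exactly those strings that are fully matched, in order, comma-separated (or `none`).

A, D

A. 'pqq' → match
B. 'rqqqrrq' → no match
C. 'r' → no match
D. '' → match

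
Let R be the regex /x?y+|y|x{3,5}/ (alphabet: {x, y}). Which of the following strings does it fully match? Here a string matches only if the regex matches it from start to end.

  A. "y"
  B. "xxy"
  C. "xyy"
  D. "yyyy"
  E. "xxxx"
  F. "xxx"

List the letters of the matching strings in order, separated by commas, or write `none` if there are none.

A, C, D, E, F

A → match
B → no match
C → match
D → match
E → match
F → match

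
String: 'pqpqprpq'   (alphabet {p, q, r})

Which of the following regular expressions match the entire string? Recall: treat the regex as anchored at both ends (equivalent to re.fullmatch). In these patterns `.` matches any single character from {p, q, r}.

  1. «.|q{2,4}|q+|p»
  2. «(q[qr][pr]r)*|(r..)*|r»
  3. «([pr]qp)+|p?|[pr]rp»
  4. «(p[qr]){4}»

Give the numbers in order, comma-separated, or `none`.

1 → no match
2 → no match
3 → no match
4 → match

4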